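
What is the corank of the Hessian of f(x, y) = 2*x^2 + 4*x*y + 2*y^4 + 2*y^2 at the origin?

1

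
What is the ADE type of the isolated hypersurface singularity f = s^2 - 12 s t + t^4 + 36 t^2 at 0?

A3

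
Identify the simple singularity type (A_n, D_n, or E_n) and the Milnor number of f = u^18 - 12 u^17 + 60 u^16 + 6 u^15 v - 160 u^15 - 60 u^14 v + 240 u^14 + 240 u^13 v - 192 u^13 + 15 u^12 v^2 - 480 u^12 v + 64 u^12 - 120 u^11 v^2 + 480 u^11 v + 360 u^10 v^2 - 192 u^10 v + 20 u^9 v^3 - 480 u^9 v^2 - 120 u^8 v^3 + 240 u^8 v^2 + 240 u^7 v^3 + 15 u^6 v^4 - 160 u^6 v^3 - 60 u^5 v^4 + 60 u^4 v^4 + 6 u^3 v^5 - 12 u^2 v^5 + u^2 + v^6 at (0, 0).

Type A5, Milnor number mu = 5.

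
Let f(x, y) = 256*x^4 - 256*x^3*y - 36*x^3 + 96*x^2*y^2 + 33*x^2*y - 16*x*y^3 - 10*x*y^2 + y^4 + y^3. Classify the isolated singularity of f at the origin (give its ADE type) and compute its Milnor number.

The Hessian of f at 0 has rank 0. Corank 2; j^3 = -(3*x - y)^2*(4*x - y) has shape L^2 M (L != M), so D-series; mu = 5 gives D_5.

Type D5, Milnor number mu = 5.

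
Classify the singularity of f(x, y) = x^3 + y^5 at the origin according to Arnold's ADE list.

E8

The Hessian of f at 0 is [[0, 0], [0, 0]] with rank 0, so corank 2. A Groebner basis of the Jacobian ideal J(f) in C{x,y} is {y^4, x^2}; counting standard monomials gives mu = 8. Corank 2; j^3 = x^3 is a perfect cube, so E-series; the 5-jet and mu = 8 give E_8.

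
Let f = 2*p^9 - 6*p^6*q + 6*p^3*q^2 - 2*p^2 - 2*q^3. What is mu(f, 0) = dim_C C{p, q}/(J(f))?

The Hessian of f at 0 has rank 1. Corank 1: A-series; mu = 2 gives A_2.

2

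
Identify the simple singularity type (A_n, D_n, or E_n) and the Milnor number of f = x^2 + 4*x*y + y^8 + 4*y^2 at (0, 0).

The Hessian of f at 0 has rank 1. Corank 1: A-series; mu = 7 gives A_7.

Type A7, Milnor number mu = 7.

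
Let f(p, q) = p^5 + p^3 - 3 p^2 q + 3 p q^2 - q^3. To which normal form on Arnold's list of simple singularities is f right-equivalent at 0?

The Hessian of f at 0 has rank 0. Corank 2; j^3 = (p - q)^3 is a perfect cube, so E-series; the 5-jet and mu = 8 give E_8.

E_{8}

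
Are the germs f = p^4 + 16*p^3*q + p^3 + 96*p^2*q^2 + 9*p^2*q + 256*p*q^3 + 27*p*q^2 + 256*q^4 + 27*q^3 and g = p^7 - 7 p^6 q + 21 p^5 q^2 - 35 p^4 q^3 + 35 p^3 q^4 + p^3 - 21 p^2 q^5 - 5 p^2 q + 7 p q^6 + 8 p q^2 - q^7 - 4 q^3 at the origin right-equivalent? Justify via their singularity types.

The Hessian of f at 0 has rank 0. Corank 2; j^3 = (p + 3*q)^3 is a perfect cube, so E-series; the 4-jet and mu = 6 give E_6. The Hessian of g at 0 has rank 0. Corank 2; j^3 = (p - 2*q)^2*(p - q) has shape L^2 M (L != M), so D-series; mu = 8 gives D_8. f is E_6 but g is D_8, hence not right-equivalent.

No.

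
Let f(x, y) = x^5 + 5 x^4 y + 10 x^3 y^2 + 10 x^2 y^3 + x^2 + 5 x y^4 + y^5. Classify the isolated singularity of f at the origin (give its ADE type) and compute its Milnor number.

Type A4, Milnor number mu = 4.

The Hessian of f at 0 has rank 1. Corank 1: A-series; mu = 4 gives A_4.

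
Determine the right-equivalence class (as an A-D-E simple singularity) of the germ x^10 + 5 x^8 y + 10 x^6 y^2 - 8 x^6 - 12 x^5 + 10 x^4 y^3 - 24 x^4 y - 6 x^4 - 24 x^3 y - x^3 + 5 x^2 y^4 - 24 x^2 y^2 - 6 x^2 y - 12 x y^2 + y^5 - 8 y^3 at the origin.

E_{8}

The Hessian of f at 0 is [[0, 0], [0, 0]] with rank 0, so corank 2. A Groebner basis of the Jacobian ideal J(f) in C{x,y} is {x^2/128 + x*y^3 + x*y^2/8 + x*y/32 + y^3/4 + y^2/32, y^4, x^3 + 3*x^2/4 + 3*x*y + 8*y^3 + 3*y^2, x^2*y - x^2/8 + 2*x*y^2 - x*y/2 - y^2/2}; counting standard monomials gives mu = 8. Corank 2; j^3 = -(x + 2*y)^3 is a perfect cube, so E-series; the 5-jet and mu = 8 give E_8.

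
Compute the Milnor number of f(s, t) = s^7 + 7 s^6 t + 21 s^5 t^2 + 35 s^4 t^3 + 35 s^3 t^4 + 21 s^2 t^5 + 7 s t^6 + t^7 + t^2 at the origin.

6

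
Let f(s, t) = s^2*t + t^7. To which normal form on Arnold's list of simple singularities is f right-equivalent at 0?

D_{8}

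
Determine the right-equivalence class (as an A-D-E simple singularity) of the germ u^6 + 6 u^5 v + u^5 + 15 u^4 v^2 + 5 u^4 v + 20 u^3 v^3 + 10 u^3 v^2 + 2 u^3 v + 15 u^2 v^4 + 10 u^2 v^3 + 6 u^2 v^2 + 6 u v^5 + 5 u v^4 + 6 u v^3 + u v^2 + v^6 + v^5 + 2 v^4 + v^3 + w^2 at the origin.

The Hessian of f at 0 is [[0, 0, 0], [0, 0, 0], [0, 0, 2]] with rank 1, so corank 2. A Groebner basis of the Jacobian ideal J(f) in C{u,v,w} is {u^3 - 21*u*v^2 + u*v - 2*v^2, u^2*v + 8*u*v^2 + v^2, v^3, w}; counting standard monomials gives mu = 7. Corank 2; j^3 = v^2*(u + v) has shape L^2 M (L != M), so D-series; mu = 7 gives D_7.

D_{7}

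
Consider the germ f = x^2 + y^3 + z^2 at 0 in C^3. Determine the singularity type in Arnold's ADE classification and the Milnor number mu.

Type A_{2}, Milnor number mu = 2.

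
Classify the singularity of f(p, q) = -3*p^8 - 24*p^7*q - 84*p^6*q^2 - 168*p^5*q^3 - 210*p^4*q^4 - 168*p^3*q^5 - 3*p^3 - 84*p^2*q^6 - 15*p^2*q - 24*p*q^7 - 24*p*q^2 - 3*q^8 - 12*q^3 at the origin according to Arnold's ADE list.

D9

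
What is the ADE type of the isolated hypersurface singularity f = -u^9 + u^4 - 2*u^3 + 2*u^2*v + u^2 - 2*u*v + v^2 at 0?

The Hessian of f at 0 has rank 1. Corank 1: A-series; mu = 8 gives A_8.

A8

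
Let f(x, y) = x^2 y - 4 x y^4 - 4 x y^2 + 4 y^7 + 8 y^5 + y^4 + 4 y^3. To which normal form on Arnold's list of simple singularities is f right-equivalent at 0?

D_5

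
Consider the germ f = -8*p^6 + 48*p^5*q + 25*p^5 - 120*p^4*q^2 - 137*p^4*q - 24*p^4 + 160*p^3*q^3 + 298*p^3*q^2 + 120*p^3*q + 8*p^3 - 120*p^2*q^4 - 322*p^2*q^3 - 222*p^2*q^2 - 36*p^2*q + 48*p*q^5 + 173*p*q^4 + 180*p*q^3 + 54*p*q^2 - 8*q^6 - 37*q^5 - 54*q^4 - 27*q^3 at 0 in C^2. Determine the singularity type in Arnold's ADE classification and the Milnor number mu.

Type E8, Milnor number mu = 8.

The Hessian of f at 0 has rank 0. Corank 2; j^3 = (2*p - 3*q)^3 is a perfect cube, so E-series; the 5-jet and mu = 8 give E_8.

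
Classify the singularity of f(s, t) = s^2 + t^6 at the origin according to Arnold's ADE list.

The Hessian of f at 0 is [[2, 0], [0, 0]] with rank 1, so corank 1. A Groebner basis of the Jacobian ideal J(f) in C{s,t} is {t^5, s}; counting standard monomials gives mu = 5. Corank 1: A-series; mu = 5 gives A_5.

A_{5}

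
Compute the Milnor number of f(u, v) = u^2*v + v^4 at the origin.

5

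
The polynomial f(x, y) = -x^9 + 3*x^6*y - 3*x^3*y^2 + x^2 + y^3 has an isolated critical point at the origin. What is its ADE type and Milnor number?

The Hessian of f at 0 has rank 1. Corank 1: A-series; mu = 2 gives A_2.

Type A_2, Milnor number mu = 2.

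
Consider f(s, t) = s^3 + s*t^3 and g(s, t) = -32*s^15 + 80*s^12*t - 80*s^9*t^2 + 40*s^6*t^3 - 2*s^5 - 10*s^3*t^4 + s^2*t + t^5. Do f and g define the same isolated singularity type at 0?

The Hessian of f at 0 has rank 0. Corank 2; j^3 = s^3 is a perfect cube, so E-series; the 4-jet and mu = 7 give E_7. The Hessian of g at 0 has rank 0. Corank 2; j^3 = s^2*t has shape L^2 M (L != M), so D-series; mu = 6 gives D_6. f is E_7 but g is D_6, hence not right-equivalent.

No.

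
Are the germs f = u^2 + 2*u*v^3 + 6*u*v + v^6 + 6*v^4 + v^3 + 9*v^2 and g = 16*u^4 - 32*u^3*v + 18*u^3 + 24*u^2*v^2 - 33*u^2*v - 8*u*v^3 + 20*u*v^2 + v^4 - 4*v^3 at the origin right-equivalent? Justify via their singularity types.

No.

The Hessian of f at 0 is [[2, 6], [6, 18]] with rank 1, so corank 1. A Groebner basis of the Jacobian ideal J(f) in C{u,v} is {v^2, u + 3*v}; counting standard monomials gives mu = 2. Corank 1: A-series; mu = 2 gives A_2. The Hessian of g at 0 is [[0, 0], [0, 0]] with rank 0, so corank 2. A Groebner basis of the Jacobian ideal J(g) in C{u,v} is {u*v^2 - 27*u*v/4 + 9*v^2/2, -81*u*v/8 + v^3 + 27*v^2/4, u^2 - 7*u*v/6 + v^2/3}; counting standard monomials gives mu = 5. Corank 2; j^3 = (2*u - v)*(3*u - 2*v)^2 has shape L^2 M (L != M), so D-series; mu = 5 gives D_5. f is A_2 but g is D_5, hence not right-equivalent.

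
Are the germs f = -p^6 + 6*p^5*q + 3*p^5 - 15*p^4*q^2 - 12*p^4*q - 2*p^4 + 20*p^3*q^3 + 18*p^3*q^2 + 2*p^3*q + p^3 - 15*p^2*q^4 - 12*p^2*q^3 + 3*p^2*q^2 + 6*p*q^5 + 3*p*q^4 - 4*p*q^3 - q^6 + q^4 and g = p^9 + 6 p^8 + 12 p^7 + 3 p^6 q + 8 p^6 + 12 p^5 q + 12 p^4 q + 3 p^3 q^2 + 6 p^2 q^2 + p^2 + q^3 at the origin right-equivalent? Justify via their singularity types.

The Hessian of f at 0 has rank 0. Corank 2; j^3 = p^3 is a perfect cube, so E-series; the 4-jet and mu = 6 give E_6. The Hessian of g at 0 has rank 1. Corank 1: A-series; mu = 2 gives A_2. f is E_6 but g is A_2, hence not right-equivalent.

No.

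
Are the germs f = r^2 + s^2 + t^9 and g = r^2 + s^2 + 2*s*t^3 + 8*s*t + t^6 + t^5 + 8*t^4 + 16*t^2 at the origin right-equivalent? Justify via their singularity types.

No.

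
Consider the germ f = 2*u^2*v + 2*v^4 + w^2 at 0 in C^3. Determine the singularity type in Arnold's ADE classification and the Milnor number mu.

Type D_5, Milnor number mu = 5.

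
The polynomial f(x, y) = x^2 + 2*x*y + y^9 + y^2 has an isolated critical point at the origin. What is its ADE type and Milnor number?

The Hessian of f at 0 has rank 1. Corank 1: A-series; mu = 8 gives A_8.

Type A_{8}, Milnor number mu = 8.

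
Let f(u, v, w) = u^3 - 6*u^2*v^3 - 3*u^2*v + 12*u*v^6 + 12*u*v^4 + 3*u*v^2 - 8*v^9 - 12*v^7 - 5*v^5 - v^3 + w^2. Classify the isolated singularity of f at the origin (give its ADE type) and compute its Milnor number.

Type E_8, Milnor number mu = 8.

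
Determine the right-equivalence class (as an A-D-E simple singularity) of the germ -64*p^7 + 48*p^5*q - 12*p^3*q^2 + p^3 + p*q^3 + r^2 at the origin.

E_{7}

The Hessian of f at 0 has rank 1. Corank 2; j^3 = p^3 is a perfect cube, so E-series; the 4-jet and mu = 7 give E_7.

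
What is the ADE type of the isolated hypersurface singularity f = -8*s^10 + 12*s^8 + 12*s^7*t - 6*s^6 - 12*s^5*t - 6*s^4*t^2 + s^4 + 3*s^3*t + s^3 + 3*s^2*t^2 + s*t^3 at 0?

E_7

The Hessian of f at 0 has rank 0. Corank 2; j^3 = s^3 is a perfect cube, so E-series; the 4-jet and mu = 7 give E_7.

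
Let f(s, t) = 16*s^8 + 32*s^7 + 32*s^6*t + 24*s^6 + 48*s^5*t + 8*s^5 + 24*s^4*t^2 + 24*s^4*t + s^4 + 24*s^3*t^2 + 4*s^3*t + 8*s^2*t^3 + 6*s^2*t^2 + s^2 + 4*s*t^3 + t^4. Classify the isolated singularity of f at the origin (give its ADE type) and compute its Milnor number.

Type A_{3}, Milnor number mu = 3.

The Hessian of f at 0 has rank 1. Corank 1: A-series; mu = 3 gives A_3.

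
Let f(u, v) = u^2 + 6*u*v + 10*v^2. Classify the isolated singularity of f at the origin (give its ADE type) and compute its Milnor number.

The Hessian of f at 0 is [[2, 6], [6, 20]] with rank 2, so corank 0. A Groebner basis of the Jacobian ideal J(f) in C{u,v} is {u, v}; counting standard monomials gives mu = 1. Corank 0: nondegenerate Morse point, so A_1.

Type A_{1}, Milnor number mu = 1.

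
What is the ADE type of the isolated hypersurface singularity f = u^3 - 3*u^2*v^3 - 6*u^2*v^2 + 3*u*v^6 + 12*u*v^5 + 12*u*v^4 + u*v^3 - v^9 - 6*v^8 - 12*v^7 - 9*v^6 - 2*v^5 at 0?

E_{7}

The Hessian of f at 0 has rank 0. Corank 2; j^3 = u^3 is a perfect cube, so E-series; the 4-jet and mu = 7 give E_7.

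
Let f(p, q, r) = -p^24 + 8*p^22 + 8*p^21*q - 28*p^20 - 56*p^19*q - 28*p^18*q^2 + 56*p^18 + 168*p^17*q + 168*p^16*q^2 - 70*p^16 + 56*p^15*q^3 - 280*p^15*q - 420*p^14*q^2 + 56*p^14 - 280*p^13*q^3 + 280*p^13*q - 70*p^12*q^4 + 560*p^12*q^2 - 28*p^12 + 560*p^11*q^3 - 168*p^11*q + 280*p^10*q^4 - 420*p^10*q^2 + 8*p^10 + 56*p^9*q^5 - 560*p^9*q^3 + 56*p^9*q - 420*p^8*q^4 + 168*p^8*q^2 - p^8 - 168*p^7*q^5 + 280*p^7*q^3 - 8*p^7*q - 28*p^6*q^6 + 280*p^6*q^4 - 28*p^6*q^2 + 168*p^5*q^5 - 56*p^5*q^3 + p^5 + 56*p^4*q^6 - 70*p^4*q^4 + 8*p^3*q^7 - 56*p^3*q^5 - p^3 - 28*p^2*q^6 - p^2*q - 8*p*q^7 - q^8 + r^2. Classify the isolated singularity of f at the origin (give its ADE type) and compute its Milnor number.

Type D_9, Milnor number mu = 9.

The Hessian of f at 0 is [[0, 0, 0], [0, 0, 0], [0, 0, 2]] with rank 1, so corank 2. A Groebner basis of the Jacobian ideal J(f) in C{p,q,r} is {-p*q/8 + q^7, p*q^2, p^2 + p*q, r}; counting standard monomials gives mu = 9. Corank 2; j^3 = -p^2*(p + q) has shape L^2 M (L != M), so D-series; mu = 9 gives D_9.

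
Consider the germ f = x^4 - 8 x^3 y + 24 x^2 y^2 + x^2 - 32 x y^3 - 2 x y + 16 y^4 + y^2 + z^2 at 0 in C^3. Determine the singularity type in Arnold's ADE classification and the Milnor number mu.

Type A_{3}, Milnor number mu = 3.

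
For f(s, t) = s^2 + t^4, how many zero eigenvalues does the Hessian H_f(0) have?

The Hessian at 0 is [[2, 0], [0, 0]] of rank 1; hence corank 1.

1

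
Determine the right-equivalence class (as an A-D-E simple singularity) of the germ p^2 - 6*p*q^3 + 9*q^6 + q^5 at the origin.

A4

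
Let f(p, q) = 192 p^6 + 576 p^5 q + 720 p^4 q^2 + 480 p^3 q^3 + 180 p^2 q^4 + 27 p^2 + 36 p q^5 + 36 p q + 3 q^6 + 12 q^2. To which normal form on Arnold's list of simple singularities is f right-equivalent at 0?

A_5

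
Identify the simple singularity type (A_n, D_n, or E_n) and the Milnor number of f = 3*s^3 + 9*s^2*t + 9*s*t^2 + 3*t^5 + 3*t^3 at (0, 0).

Type E_8, Milnor number mu = 8.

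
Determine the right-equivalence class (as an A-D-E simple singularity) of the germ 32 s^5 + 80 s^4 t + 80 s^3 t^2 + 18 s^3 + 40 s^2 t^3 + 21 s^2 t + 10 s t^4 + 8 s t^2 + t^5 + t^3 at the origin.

The Hessian of f at 0 has rank 0. Corank 2; j^3 = (2*s + t)*(3*s + t)^2 has shape L^2 M (L != M), so D-series; mu = 6 gives D_6.

D_6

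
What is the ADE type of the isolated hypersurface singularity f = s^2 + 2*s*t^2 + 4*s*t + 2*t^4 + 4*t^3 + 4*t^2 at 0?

The Hessian of f at 0 has rank 1. Corank 1: A-series; mu = 3 gives A_3.

A_{3}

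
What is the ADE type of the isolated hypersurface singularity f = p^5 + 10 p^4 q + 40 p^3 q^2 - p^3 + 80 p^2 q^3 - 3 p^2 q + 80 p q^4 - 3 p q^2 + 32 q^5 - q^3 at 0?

E8

The Hessian of f at 0 has rank 0. Corank 2; j^3 = -(p + q)^3 is a perfect cube, so E-series; the 5-jet and mu = 8 give E_8.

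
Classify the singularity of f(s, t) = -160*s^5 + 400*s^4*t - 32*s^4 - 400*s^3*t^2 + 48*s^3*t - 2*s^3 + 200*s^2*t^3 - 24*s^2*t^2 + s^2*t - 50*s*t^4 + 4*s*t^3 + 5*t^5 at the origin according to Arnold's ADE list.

D6

The Hessian of f at 0 has rank 0. Corank 2; j^3 = -s^2*(2*s - t) has shape L^2 M (L != M), so D-series; mu = 6 gives D_6.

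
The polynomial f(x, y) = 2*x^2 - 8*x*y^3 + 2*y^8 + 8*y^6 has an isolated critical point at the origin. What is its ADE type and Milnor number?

The Hessian of f at 0 is [[4, 0], [0, 0]] with rank 1, so corank 1. A Groebner basis of the Jacobian ideal J(f) in C{x,y} is {x^3, x^2*y, -x/2 + y^3}; counting standard monomials gives mu = 7. Corank 1: A-series; mu = 7 gives A_7.

Type A_7, Milnor number mu = 7.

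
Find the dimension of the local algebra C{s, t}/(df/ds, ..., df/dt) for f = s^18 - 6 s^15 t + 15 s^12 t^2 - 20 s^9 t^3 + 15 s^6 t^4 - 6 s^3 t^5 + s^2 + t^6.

5

The Hessian of f at 0 has rank 1. Corank 1: A-series; mu = 5 gives A_5.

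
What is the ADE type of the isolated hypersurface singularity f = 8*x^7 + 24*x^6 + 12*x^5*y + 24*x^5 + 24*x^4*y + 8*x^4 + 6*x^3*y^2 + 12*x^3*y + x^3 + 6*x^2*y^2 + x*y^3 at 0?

The Hessian of f at 0 has rank 0. Corank 2; j^3 = x^3 is a perfect cube, so E-series; the 4-jet and mu = 7 give E_7.

E_7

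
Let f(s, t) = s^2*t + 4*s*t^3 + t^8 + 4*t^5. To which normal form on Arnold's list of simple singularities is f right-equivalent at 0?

The Hessian of f at 0 is [[0, 0], [0, 0]] with rank 0, so corank 2. A Groebner basis of the Jacobian ideal J(f) in C{s,t} is {s^4, s^3*t - s^2 - 2*s*t^2, s^3/2 + s^2*t^2, s*t/2 + t^3}; counting standard monomials gives mu = 9. Corank 2; j^3 = s^2*t has shape L^2 M (L != M), so D-series; mu = 9 gives D_9.

D9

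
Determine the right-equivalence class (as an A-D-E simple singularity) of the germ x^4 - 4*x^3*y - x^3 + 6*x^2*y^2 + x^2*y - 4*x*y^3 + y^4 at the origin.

D_{5}

The Hessian of f at 0 has rank 0. Corank 2; j^3 = -x^2*(x - y) has shape L^2 M (L != M), so D-series; mu = 5 gives D_5.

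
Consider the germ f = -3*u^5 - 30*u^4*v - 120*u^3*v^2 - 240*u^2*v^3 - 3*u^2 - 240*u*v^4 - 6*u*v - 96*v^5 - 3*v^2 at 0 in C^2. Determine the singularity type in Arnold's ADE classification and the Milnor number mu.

The Hessian of f at 0 has rank 1. Corank 1: A-series; mu = 4 gives A_4.

Type A4, Milnor number mu = 4.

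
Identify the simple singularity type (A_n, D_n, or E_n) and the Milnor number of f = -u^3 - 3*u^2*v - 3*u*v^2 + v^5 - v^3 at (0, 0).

Type E8, Milnor number mu = 8.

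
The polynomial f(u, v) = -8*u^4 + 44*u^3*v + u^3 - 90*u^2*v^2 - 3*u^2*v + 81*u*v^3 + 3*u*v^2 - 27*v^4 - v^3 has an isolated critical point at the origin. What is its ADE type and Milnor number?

Type E7, Milnor number mu = 7.

The Hessian of f at 0 has rank 0. Corank 2; j^3 = (u - v)^3 is a perfect cube, so E-series; the 4-jet and mu = 7 give E_7.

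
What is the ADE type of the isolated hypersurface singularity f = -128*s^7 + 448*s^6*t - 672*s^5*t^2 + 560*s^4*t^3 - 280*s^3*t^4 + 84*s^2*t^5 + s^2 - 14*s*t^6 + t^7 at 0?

A6

The Hessian of f at 0 has rank 1. Corank 1: A-series; mu = 6 gives A_6.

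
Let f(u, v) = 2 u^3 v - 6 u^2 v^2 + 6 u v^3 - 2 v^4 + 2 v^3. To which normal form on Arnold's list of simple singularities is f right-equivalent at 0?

E_{7}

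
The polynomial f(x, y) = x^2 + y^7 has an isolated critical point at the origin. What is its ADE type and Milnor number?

The Hessian of f at 0 has rank 1. Corank 1: A-series; mu = 6 gives A_6.

Type A_6, Milnor number mu = 6.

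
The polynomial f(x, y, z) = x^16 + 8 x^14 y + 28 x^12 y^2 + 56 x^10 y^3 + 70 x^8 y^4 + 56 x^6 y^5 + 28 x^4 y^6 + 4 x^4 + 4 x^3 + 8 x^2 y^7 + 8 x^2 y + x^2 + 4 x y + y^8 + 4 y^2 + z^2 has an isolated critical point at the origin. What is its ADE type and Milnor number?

Type A7, Milnor number mu = 7.

The Hessian of f at 0 has rank 2. Corank 1: A-series; mu = 7 gives A_7.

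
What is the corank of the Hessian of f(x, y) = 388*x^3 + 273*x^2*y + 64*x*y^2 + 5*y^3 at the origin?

2

Hessian at 0 has rank 0.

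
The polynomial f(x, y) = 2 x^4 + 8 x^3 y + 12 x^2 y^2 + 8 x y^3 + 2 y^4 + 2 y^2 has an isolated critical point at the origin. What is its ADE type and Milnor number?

Type A_{3}, Milnor number mu = 3.

The Hessian of f at 0 has rank 1. Corank 1: A-series; mu = 3 gives A_3.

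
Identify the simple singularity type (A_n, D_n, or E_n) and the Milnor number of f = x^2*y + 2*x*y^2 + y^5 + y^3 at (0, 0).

The Hessian of f at 0 is [[0, 0], [0, 0]] with rank 0, so corank 2. A Groebner basis of the Jacobian ideal J(f) in C{x,y} is {x^2/5 + y^4 - y^2/5, x^3 + y^3, x*y + y^2}; counting standard monomials gives mu = 6. Corank 2; j^3 = y*(x + y)^2 has shape L^2 M (L != M), so D-series; mu = 6 gives D_6.

Type D6, Milnor number mu = 6.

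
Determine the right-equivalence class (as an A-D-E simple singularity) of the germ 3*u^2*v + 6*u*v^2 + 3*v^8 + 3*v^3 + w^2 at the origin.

D_9

The Hessian of f at 0 has rank 1. Corank 2; j^3 = 3*v*(u + v)^2 has shape L^2 M (L != M), so D-series; mu = 9 gives D_9.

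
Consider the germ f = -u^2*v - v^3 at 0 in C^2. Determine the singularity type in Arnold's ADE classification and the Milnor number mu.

The Hessian of f at 0 has rank 0. Corank 2; j^3 = -v*(u^2 + v^2) splits into three distinct lines over C (the quadratic factor has nonzero discriminant), so D_4.

Type D_{4}, Milnor number mu = 4.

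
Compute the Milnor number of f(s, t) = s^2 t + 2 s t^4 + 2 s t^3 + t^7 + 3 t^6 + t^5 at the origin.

The Hessian of f at 0 has rank 0. Corank 2; j^3 = s^2*t has shape L^2 M (L != M), so D-series; mu = 7 gives D_7.

7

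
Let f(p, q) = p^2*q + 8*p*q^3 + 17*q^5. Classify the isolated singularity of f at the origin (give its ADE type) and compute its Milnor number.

Type D_6, Milnor number mu = 6.

The Hessian of f at 0 is [[0, 0], [0, 0]] with rank 0, so corank 2. A Groebner basis of the Jacobian ideal J(f) in C{p,q} is {p^3, p^2*q, 4*p^2/11 + p*q^2, p*q/4 + q^3}; counting standard monomials gives mu = 6. Corank 2; j^3 = p^2*q has shape L^2 M (L != M), so D-series; mu = 6 gives D_6.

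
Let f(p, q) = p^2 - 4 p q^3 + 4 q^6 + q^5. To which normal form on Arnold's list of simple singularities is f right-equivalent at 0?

A_4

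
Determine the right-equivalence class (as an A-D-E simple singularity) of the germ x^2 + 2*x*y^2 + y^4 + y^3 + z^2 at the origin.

A2

The Hessian of f at 0 has rank 2. Corank 1: A-series; mu = 2 gives A_2.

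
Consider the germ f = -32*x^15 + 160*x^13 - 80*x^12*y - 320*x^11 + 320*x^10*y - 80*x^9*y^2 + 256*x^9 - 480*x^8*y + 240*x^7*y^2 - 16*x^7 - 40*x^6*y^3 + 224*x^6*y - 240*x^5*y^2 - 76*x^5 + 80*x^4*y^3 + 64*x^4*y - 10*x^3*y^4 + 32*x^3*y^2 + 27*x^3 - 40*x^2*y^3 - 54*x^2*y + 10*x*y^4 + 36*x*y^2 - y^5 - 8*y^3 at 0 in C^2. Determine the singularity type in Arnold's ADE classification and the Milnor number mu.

Type E_{8}, Milnor number mu = 8.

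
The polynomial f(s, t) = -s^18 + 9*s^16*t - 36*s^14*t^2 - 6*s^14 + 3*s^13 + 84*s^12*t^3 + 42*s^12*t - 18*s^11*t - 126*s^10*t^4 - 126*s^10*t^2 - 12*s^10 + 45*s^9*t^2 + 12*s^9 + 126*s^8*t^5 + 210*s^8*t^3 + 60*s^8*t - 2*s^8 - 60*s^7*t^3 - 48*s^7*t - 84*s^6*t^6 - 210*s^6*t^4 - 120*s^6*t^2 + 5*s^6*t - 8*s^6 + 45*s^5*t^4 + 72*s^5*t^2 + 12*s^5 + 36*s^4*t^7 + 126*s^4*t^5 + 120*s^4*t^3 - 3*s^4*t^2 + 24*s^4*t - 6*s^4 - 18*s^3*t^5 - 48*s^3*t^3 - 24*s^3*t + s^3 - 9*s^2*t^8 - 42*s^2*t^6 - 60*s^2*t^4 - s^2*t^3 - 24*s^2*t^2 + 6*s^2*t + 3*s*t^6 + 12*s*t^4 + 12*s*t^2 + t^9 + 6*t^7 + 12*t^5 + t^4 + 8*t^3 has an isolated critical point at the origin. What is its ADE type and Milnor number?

The Hessian of f at 0 has rank 0. Corank 2; j^3 = (s + 2*t)^3 is a perfect cube, so E-series; the 4-jet and mu = 6 give E_6.

Type E_6, Milnor number mu = 6.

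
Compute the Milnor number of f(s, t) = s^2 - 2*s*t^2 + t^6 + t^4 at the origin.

The Hessian of f at 0 is [[2, 0], [0, 0]] with rank 1, so corank 1. A Groebner basis of the Jacobian ideal J(f) in C{s,t} is {s^3, s^2*t, -s + t^2}; counting standard monomials gives mu = 5. Corank 1: A-series; mu = 5 gives A_5.

5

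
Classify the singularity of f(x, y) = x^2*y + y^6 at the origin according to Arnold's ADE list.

The Hessian of f at 0 has rank 0. Corank 2; j^3 = x^2*y has shape L^2 M (L != M), so D-series; mu = 7 gives D_7.

D7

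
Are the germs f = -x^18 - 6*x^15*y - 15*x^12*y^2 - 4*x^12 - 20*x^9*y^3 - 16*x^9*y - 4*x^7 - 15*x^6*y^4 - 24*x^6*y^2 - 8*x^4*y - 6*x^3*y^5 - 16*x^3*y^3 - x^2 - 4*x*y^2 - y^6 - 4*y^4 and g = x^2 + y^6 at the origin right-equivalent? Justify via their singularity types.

Yes.

The Hessian of f at 0 has rank 1. Corank 1: A-series; mu = 5 gives A_5. The Hessian of g at 0 has rank 1. Corank 1: A-series; mu = 5 gives A_5. Both have type A_5, hence right-equivalent.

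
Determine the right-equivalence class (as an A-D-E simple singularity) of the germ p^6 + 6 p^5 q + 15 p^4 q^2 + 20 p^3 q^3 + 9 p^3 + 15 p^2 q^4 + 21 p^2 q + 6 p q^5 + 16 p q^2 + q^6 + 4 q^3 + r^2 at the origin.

The Hessian of f at 0 has rank 1. Corank 2; j^3 = (p + q)*(3*p + 2*q)^2 has shape L^2 M (L != M), so D-series; mu = 7 gives D_7.

D7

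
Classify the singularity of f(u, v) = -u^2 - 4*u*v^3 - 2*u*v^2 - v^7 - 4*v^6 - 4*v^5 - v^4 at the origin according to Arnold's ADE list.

A_6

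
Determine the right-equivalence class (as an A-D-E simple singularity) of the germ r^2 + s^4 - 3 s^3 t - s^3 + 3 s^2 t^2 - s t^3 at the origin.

E_7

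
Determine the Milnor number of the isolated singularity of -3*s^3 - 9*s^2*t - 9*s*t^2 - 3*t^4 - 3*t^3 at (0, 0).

The Hessian of f at 0 is [[0, 0], [0, 0]] with rank 0, so corank 2. A Groebner basis of the Jacobian ideal J(f) in C{s,t} is {t^3, s^2 + 2*s*t + t^2}; counting standard monomials gives mu = 6. Corank 2; j^3 = -3*(s + t)^3 is a perfect cube, so E-series; the 4-jet and mu = 6 give E_6.

6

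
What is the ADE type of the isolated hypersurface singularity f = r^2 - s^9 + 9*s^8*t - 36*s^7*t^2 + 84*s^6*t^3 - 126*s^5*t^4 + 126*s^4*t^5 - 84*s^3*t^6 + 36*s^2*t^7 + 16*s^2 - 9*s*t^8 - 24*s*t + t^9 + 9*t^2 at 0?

A_{8}

The Hessian of f at 0 has rank 2. Corank 1: A-series; mu = 8 gives A_8.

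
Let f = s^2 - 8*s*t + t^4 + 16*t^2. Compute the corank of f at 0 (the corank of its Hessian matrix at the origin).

1

The Hessian at 0 is [[2, -8], [-8, 32]] of rank 1; hence corank 1.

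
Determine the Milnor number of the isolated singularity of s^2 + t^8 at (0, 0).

7

The Hessian of f at 0 has rank 1. Corank 1: A-series; mu = 7 gives A_7.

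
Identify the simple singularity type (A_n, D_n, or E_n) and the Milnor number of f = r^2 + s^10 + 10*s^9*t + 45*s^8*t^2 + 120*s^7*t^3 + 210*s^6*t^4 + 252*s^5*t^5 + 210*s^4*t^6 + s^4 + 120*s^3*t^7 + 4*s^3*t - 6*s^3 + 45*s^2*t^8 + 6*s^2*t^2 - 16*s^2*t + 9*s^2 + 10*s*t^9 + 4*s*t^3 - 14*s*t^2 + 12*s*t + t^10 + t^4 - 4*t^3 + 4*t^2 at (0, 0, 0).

The Hessian of f at 0 has rank 2. Corank 1: A-series; mu = 9 gives A_9.

Type A9, Milnor number mu = 9.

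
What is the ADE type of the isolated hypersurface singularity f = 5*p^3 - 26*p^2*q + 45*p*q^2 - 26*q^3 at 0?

The Hessian of f at 0 has rank 0. Corank 2; j^3 = (p - 2*q)*(5*p^2 - 16*p*q + 13*q^2) splits into three distinct lines over C (the quadratic factor has nonzero discriminant), so D_4.

D_{4}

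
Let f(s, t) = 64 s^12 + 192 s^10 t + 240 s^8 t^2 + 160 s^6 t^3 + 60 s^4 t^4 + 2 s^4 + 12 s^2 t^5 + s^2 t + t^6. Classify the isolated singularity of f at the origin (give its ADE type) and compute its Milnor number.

Type D_7, Milnor number mu = 7.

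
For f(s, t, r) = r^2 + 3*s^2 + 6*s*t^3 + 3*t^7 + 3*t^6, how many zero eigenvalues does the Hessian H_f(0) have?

Hessian at 0 has rank 2.

1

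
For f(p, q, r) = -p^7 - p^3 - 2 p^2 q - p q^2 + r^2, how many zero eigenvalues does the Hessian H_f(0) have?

2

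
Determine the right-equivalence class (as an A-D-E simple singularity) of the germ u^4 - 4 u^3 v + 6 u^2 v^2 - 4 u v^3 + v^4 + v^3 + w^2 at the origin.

E6

The Hessian of f at 0 has rank 1. Corank 2; j^3 = v^3 is a perfect cube, so E-series; the 4-jet and mu = 6 give E_6.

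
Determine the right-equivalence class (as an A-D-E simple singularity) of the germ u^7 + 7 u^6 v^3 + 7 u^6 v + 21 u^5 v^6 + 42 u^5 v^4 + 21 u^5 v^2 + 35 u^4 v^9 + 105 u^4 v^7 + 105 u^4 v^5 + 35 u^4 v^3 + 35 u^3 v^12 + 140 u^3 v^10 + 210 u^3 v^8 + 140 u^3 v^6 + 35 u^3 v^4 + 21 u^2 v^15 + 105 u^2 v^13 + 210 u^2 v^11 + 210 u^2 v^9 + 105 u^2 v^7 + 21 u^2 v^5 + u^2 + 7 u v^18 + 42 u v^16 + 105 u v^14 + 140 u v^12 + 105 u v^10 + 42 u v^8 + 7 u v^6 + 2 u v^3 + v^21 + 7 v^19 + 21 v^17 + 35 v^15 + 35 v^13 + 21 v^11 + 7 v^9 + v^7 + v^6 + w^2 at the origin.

A_{6}

The Hessian of f at 0 is [[2, 0, 0], [0, 0, 0], [0, 0, 2]] with rank 2, so corank 1. A Groebner basis of the Jacobian ideal J(f) in C{u,v,w} is {u + v^3, u^2, w}; counting standard monomials gives mu = 6. Corank 1: A-series; mu = 6 gives A_6.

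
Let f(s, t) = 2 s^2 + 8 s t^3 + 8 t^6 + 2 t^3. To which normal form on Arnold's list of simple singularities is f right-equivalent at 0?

A_2

The Hessian of f at 0 has rank 1. Corank 1: A-series; mu = 2 gives A_2.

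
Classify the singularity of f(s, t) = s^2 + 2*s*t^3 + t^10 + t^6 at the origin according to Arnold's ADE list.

A_9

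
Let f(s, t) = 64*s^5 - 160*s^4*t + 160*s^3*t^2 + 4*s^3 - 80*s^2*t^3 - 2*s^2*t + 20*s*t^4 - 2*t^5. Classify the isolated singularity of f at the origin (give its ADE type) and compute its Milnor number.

The Hessian of f at 0 is [[0, 0], [0, 0]] with rank 0, so corank 2. A Groebner basis of the Jacobian ideal J(f) in C{s,t} is {s*t/10 + t^4, s*t^2, s^2 - s*t/2}; counting standard monomials gives mu = 6. Corank 2; j^3 = 2*s^2*(2*s - t) has shape L^2 M (L != M), so D-series; mu = 6 gives D_6.

Type D_{6}, Milnor number mu = 6.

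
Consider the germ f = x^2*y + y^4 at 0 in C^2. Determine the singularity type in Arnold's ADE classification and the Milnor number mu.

The Hessian of f at 0 has rank 0. Corank 2; j^3 = x^2*y has shape L^2 M (L != M), so D-series; mu = 5 gives D_5.

Type D_{5}, Milnor number mu = 5.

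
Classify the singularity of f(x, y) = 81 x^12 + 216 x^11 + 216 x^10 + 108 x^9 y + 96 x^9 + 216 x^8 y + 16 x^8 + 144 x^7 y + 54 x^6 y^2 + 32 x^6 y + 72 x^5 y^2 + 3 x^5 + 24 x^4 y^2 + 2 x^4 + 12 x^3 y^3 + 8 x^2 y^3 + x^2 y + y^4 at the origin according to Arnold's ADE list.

D_5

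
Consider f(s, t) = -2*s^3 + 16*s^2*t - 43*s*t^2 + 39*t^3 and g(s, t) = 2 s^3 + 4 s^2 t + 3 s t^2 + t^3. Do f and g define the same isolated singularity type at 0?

Yes.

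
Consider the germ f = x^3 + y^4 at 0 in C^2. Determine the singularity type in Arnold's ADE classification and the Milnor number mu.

The Hessian of f at 0 has rank 0. Corank 2; j^3 = x^3 is a perfect cube, so E-series; the 4-jet and mu = 6 give E_6.

Type E6, Milnor number mu = 6.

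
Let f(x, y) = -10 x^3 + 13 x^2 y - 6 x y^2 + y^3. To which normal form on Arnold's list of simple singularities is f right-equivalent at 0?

D_{4}

The Hessian of f at 0 is [[0, 0], [0, 0]] with rank 0, so corank 2. A Groebner basis of the Jacobian ideal J(f) in C{x,y} is {y^3, x^2 - 3*y^2/11, x*y - 6*y^2/11}; counting standard monomials gives mu = 4. Corank 2; j^3 = -(2*x - y)*(5*x^2 - 4*x*y + y^2) splits into three distinct lines over C (the quadratic factor has nonzero discriminant), so D_4.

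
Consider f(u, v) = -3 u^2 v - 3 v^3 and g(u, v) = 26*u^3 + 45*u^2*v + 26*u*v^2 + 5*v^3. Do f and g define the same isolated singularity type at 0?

Yes.

The Hessian of f at 0 is [[0, 0], [0, 0]] with rank 0, so corank 2. A Groebner basis of the Jacobian ideal J(f) in C{u,v} is {v^3, u^2 + 3*v^2, u*v}; counting standard monomials gives mu = 4. Corank 2; j^3 = -3*v*(u^2 + v^2) splits into three distinct lines over C (the quadratic factor has nonzero discriminant), so D_4. The Hessian of g at 0 is [[0, 0], [0, 0]] with rank 0, so corank 2. A Groebner basis of the Jacobian ideal J(g) in C{u,v} is {v^3, u^2 + v^2/3, u*v}; counting standard monomials gives mu = 4. Corank 2; j^3 = (2*u + v)*(13*u^2 + 16*u*v + 5*v^2) splits into three distinct lines over C (the quadratic factor has nonzero discriminant), so D_4. Both have type D_4, hence right-equivalent.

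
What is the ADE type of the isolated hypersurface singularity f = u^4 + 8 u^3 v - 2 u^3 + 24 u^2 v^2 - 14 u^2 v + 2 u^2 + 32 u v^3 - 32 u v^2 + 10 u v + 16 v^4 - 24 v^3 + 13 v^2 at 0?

The Hessian of f at 0 has rank 2. Corank 0: nondegenerate Morse point, so A_1.

A_1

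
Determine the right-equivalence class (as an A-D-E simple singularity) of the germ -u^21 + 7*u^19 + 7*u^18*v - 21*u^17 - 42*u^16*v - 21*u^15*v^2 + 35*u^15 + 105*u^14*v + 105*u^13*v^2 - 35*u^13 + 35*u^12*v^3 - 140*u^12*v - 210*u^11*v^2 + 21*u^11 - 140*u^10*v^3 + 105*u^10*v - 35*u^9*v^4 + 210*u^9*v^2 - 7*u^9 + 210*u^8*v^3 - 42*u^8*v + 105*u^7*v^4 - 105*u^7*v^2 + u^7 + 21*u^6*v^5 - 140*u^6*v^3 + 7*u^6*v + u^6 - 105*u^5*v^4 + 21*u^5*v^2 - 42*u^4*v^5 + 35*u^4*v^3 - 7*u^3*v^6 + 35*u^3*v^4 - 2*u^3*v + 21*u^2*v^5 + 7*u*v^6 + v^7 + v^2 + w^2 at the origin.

A_6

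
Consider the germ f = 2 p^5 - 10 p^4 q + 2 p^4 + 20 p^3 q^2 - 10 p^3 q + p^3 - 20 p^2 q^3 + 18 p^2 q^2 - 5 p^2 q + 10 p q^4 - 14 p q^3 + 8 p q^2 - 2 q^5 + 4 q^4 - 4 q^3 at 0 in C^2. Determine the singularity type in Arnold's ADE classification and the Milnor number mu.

Type D_6, Milnor number mu = 6.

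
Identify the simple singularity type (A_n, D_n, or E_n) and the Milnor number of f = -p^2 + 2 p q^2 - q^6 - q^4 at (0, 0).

Type A_{5}, Milnor number mu = 5.

The Hessian of f at 0 is [[-2, 0], [0, 0]] with rank 1, so corank 1. A Groebner basis of the Jacobian ideal J(f) in C{p,q} is {p^3, p^2*q, -p + q^2}; counting standard monomials gives mu = 5. Corank 1: A-series; mu = 5 gives A_5.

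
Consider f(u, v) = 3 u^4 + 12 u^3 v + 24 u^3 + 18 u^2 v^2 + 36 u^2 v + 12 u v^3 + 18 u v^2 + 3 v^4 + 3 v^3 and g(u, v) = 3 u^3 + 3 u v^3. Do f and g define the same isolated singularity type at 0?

No.

The Hessian of f at 0 is [[0, 0], [0, 0]] with rank 0, so corank 2. A Groebner basis of the Jacobian ideal J(f) in C{u,v} is {v^4, u*v^2 + 2*v^3/3, u^2 + u*v + v^2/4}; counting standard monomials gives mu = 6. Corank 2; j^3 = 3*(2*u + v)^3 is a perfect cube, so E-series; the 4-jet and mu = 6 give E_6. The Hessian of g at 0 is [[0, 0], [0, 0]] with rank 0, so corank 2. A Groebner basis of the Jacobian ideal J(g) in C{u,v} is {u^3, u*v^2, 3*u^2 + v^3}; counting standard monomials gives mu = 7. Corank 2; j^3 = 3*u^3 is a perfect cube, so E-series; the 4-jet and mu = 7 give E_7. f is E_6 but g is E_7, hence not right-equivalent.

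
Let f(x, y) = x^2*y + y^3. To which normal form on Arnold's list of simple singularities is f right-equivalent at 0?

D4

The Hessian of f at 0 is [[0, 0], [0, 0]] with rank 0, so corank 2. A Groebner basis of the Jacobian ideal J(f) in C{x,y} is {y^3, x^2 + 3*y^2, x*y}; counting standard monomials gives mu = 4. Corank 2; j^3 = y*(x^2 + y^2) splits into three distinct lines over C (the quadratic factor has nonzero discriminant), so D_4.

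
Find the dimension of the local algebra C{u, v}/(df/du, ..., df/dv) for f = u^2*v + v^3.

4

The Hessian of f at 0 has rank 0. Corank 2; j^3 = v*(u^2 + v^2) splits into three distinct lines over C (the quadratic factor has nonzero discriminant), so D_4.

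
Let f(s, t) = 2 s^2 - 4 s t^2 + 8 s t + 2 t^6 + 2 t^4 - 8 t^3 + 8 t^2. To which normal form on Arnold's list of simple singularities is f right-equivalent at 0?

A_5

The Hessian of f at 0 is [[4, 8], [8, 16]] with rank 1, so corank 1. A Groebner basis of the Jacobian ideal J(f) in C{s,t} is {s^3 - 12*s^2 - 40*s*t - 32*s - 64*t, s^2*t + 4*s^2 + 12*s*t + 8*s + 16*t, -s + t^2 - 2*t}; counting standard monomials gives mu = 5. Corank 1: A-series; mu = 5 gives A_5.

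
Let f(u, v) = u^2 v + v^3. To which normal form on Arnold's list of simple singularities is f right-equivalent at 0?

The Hessian of f at 0 is [[0, 0], [0, 0]] with rank 0, so corank 2. A Groebner basis of the Jacobian ideal J(f) in C{u,v} is {v^3, u^2 + 3*v^2, u*v}; counting standard monomials gives mu = 4. Corank 2; j^3 = v*(u^2 + v^2) splits into three distinct lines over C (the quadratic factor has nonzero discriminant), so D_4.

D4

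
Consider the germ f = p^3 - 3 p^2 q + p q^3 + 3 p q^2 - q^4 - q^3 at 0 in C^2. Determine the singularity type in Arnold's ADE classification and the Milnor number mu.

The Hessian of f at 0 has rank 0. Corank 2; j^3 = (p - q)^3 is a perfect cube, so E-series; the 4-jet and mu = 7 give E_7.

Type E7, Milnor number mu = 7.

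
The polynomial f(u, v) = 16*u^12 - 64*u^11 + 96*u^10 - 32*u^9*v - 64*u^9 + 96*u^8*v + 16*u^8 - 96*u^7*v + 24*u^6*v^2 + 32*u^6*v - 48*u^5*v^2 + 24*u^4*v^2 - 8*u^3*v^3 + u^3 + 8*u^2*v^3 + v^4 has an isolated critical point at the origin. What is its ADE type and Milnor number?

Type E_6, Milnor number mu = 6.

The Hessian of f at 0 is [[0, 0], [0, 0]] with rank 0, so corank 2. A Groebner basis of the Jacobian ideal J(f) in C{u,v} is {v^3, u^2}; counting standard monomials gives mu = 6. Corank 2; j^3 = u^3 is a perfect cube, so E-series; the 4-jet and mu = 6 give E_6.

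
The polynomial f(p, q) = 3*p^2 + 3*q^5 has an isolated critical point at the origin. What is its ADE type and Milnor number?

Type A4, Milnor number mu = 4.

The Hessian of f at 0 has rank 1. Corank 1: A-series; mu = 4 gives A_4.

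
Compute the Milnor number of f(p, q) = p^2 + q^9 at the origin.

8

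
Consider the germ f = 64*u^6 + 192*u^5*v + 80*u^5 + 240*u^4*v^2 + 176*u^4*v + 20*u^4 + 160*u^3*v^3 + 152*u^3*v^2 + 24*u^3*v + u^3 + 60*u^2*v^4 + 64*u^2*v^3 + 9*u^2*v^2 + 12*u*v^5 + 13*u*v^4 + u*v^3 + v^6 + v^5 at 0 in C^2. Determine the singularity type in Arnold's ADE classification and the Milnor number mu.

Type E7, Milnor number mu = 7.

The Hessian of f at 0 is [[0, 0], [0, 0]] with rank 0, so corank 2. A Groebner basis of the Jacobian ideal J(f) in C{u,v} is {-3*u^2/5 + v^4 - v^3/5, u^3, u^2*v + u^2/5 + v^3/15, -u^2/5 + u*v^2 - v^3/15}; counting standard monomials gives mu = 7. Corank 2; j^3 = u^3 is a perfect cube, so E-series; the 4-jet and mu = 7 give E_7.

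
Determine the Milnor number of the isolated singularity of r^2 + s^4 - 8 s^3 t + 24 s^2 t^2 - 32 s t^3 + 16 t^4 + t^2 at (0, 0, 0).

The Hessian of f at 0 has rank 2. Corank 1: A-series; mu = 3 gives A_3.

3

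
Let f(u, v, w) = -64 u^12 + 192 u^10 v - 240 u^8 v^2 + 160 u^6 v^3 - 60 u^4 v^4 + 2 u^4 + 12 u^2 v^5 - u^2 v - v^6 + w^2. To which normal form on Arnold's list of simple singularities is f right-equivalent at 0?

The Hessian of f at 0 has rank 1. Corank 2; j^3 = -u^2*v has shape L^2 M (L != M), so D-series; mu = 7 gives D_7.

D7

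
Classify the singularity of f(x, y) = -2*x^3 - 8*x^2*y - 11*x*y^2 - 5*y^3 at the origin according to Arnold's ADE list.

The Hessian of f at 0 has rank 0. Corank 2; j^3 = -(x + y)*(2*x^2 + 6*x*y + 5*y^2) splits into three distinct lines over C (the quadratic factor has nonzero discriminant), so D_4.

D4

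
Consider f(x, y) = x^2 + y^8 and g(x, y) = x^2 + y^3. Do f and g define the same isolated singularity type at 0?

The Hessian of f at 0 is [[2, 0], [0, 0]] with rank 1, so corank 1. A Groebner basis of the Jacobian ideal J(f) in C{x,y} is {y^7, x}; counting standard monomials gives mu = 7. Corank 1: A-series; mu = 7 gives A_7. The Hessian of g at 0 is [[2, 0], [0, 0]] with rank 1, so corank 1. A Groebner basis of the Jacobian ideal J(g) in C{x,y} is {y^2, x}; counting standard monomials gives mu = 2. Corank 1: A-series; mu = 2 gives A_2. f is A_7 but g is A_2, hence not right-equivalent.

No.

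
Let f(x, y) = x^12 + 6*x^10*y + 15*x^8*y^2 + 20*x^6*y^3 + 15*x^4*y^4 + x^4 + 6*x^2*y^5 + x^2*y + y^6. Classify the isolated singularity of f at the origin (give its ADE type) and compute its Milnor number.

Type D_{7}, Milnor number mu = 7.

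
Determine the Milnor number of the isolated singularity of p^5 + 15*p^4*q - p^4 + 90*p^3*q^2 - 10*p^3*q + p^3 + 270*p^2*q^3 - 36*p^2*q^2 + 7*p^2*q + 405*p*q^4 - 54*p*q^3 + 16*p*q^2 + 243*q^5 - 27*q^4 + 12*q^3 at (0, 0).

The Hessian of f at 0 is [[0, 0], [0, 0]] with rank 0, so corank 2. A Groebner basis of the Jacobian ideal J(f) in C{p,q} is {p*q^2 + 2*p*q/5 + 4*q^2/5, -p*q/5 + q^3 - 2*q^2/5, p^2 + 24*p*q/5 + 28*q^2/5}; counting standard monomials gives mu = 5. Corank 2; j^3 = (p + 2*q)^2*(p + 3*q) has shape L^2 M (L != M), so D-series; mu = 5 gives D_5.

5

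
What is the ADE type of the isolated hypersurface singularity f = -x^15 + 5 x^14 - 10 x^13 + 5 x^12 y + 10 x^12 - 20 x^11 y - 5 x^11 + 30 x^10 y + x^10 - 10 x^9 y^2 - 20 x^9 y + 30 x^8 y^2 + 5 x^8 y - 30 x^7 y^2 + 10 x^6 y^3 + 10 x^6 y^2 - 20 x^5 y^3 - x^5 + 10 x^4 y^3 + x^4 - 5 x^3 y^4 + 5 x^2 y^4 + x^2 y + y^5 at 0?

D6

The Hessian of f at 0 has rank 0. Corank 2; j^3 = x^2*y has shape L^2 M (L != M), so D-series; mu = 6 gives D_6.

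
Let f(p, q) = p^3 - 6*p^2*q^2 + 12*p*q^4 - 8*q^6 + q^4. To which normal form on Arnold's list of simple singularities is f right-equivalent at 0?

The Hessian of f at 0 has rank 0. Corank 2; j^3 = p^3 is a perfect cube, so E-series; the 4-jet and mu = 6 give E_6.

E6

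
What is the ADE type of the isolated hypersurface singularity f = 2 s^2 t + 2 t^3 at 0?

D_4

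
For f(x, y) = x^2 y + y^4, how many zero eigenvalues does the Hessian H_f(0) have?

2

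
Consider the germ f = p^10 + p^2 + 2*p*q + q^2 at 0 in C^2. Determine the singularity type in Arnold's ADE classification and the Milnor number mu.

Type A_9, Milnor number mu = 9.

The Hessian of f at 0 has rank 1. Corank 1: A-series; mu = 9 gives A_9.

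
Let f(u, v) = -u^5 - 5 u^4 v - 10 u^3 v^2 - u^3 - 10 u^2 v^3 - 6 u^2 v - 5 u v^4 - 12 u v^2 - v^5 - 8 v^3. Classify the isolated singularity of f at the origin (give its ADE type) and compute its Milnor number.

Type E8, Milnor number mu = 8.

The Hessian of f at 0 has rank 0. Corank 2; j^3 = -(u + 2*v)^3 is a perfect cube, so E-series; the 5-jet and mu = 8 give E_8.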